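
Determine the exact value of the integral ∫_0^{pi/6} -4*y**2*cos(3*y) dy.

Integrate by parts twice (u = y^2, dv = -4*cos(3*y) dy).
An antiderivative is F(y) = -4*y**2*sin(3*y)/3 - 8*y*cos(3*y)/9 + 8*sin(3*y)/27.
Then F(pi/6) - F(0) = (8/27 - pi**2/27) - (0) = 8/27 - pi**2/27.

8/27 - pi**2/27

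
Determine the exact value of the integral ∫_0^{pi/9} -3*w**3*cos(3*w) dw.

-1/9 - pi**2/162 - sqrt(3)*pi**3/1458 + sqrt(3)*pi/27

Integrate by parts 3 times (u = w^3, dv = -3*cos(3*w) dw).
An antiderivative is F(w) = -w**3*sin(3*w) - w**2*cos(3*w) + 2*w*sin(3*w)/3 + 2*cos(3*w)/9.
Then F(pi/9) - F(0) = (-pi**2/162 - sqrt(3)*pi**3/1458 + 1/9 + sqrt(3)*pi/27) - (2/9) = -1/9 - pi**2/162 - sqrt(3)*pi**3/1458 + sqrt(3)*pi/27.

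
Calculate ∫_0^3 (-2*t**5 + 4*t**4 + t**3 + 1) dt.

By the power rule, an antiderivative is F(t) = -t**6/3 + 4*t**5/5 + t**4/4 + t.
Then F(3) - F(0) = (-507/20) - (0) = -507/20.

-507/20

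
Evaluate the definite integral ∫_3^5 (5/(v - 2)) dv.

5*log(3)

An antiderivative is F(v) = 5*log(v - 2).
Then F(5) - F(3) = (5*log(3)) - (0) = 5*log(3).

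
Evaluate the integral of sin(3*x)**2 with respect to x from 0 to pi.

Use the identity sin^2(3*x) = (1 - cos(6*x))/2.
An antiderivative is F(x) = x/2 - sin(6*x)/12.
Then F(pi) - F(0) = (pi/2) - (0) = pi/2.

pi/2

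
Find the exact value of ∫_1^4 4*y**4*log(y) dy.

Integrate by parts once (u = ln y, dv = 4*y**4 dy).
An antiderivative is F(y) = 4*y**5*(5*log(y) - 1)/25.
Then F(4) - F(1) = (-4096/25 + 8192*log(2)/5) - (-4/25) = -4092/25 + 8192*log(2)/5.

-4092/25 + 8192*log(2)/5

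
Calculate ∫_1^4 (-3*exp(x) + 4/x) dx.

-3*exp(4) + 8*log(2) + 3*exp(1)

An antiderivative is F(x) = -3*exp(x) + 4*log(x).
Then F(4) - F(1) = (-3*exp(4) + 8*log(2)) - (-3*exp(1)) = -3*exp(4) + 8*log(2) + 3*exp(1).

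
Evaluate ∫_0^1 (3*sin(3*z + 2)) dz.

Let u = 3*z + 2, so du = 3 dz. When z = 0, u = 2; when z = 1, u = 5.
The integral becomes ∫ sin(u) du from 2 to 5, with antiderivative -cos(u).
Back in z: F(z) = -cos(3*z + 2).
Then F(1) - F(0) = (-cos(5)) - (-cos(2)) = cos(2) - cos(5).

cos(2) - cos(5)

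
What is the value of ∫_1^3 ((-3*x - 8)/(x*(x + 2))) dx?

-5*log(3) + log(5)

Factor the denominator: x**2 + 2*x = (x + 2)x.
Partial fractions: (-3*x - 8)/(x*(x + 2)) = 1/(x + 2) - 4/x.
An antiderivative is F(x) = -4*log(x) + log(x + 2).
Then F(3) - F(1) = (log(5/81)) - (log(3)) = -5*log(3) + log(5).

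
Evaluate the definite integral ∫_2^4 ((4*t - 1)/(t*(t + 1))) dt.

Factor the denominator: t**2 + t = (t + 1)t.
Partial fractions: (4*t - 1)/(t*(t + 1)) = 5/(t + 1) - 1/t.
An antiderivative is F(t) = -log(t) + 5*log(t + 1).
Then F(4) - F(2) = (-2*log(2) + 5*log(5)) - (-log(2) + 5*log(3)) = -5*log(3) - log(2) + 5*log(5).

-5*log(3) - log(2) + 5*log(5)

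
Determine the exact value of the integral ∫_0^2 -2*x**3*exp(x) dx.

Integrate by parts 3 times (u = x^3, dv = -2*exp(x) dx).
An antiderivative is F(x) = (-2*x**3 + 6*x**2 - 12*x + 12)*exp(x).
Then F(2) - F(0) = (-4*exp(2)) - (12) = -4*exp(2) - 12.

-4*exp(2) - 12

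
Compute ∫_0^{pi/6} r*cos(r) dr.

-1 + pi/12 + sqrt(3)/2

Integrate by parts once (u = r, dv = cos(r) dr).
An antiderivative is F(r) = r*sin(r) + cos(r).
Then F(pi/6) - F(0) = (pi/12 + sqrt(3)/2) - (1) = -1 + pi/12 + sqrt(3)/2.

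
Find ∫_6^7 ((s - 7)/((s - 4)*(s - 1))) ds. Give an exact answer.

log(24/25)

Factor the denominator: s**2 - 5*s + 4 = (s - 1)(s - 4).
Partial fractions: (s - 7)/((s - 4)*(s - 1)) = 2/(s - 1) - 1/(s - 4).
An antiderivative is F(s) = -log(s - 4) + 2*log(s - 1).
Then F(7) - F(6) = (log(12)) - (log(25/2)) = log(24/25).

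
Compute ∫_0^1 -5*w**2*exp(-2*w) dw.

-5/4 + 25*exp(-2)/4

Integrate by parts twice (u = w^2, dv = -5*exp(-2*w) dw).
An antiderivative is F(w) = (10*w**2 + 10*w + 5)*exp(-2*w)/4.
Then F(1) - F(0) = (25*exp(-2)/4) - (5/4) = -5/4 + 25*exp(-2)/4.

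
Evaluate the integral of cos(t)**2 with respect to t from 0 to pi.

pi/2

Use the identity cos^2(t) = (1 + cos(2*t))/2.
An antiderivative is F(t) = t/2 + sin(2*t)/4.
Then F(pi) - F(0) = (pi/2) - (0) = pi/2.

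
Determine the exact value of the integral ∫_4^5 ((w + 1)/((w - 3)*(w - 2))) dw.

-3*log(3) + 7*log(2)

Factor the denominator: w**2 - 5*w + 6 = (w - 2)(w - 3).
Partial fractions: (w + 1)/((w - 3)*(w - 2)) = -3/(w - 2) + 4/(w - 3).
An antiderivative is F(w) = 4*log(w - 3) - 3*log(w - 2).
Then F(5) - F(4) = (log(16/27)) - (-log(8)) = -3*log(3) + 7*log(2).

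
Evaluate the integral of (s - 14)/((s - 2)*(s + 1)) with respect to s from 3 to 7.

Factor the denominator: s**2 - s - 2 = (s + 1)(s - 2).
Partial fractions: (s - 14)/((s - 2)*(s + 1)) = 5/(s + 1) - 4/(s - 2).
An antiderivative is F(s) = -4*log(s - 2) + 5*log(s + 1).
Then F(7) - F(3) = (-4*log(5) + 15*log(2)) - (10*log(2)) = -4*log(5) + 5*log(2).

-4*log(5) + 5*log(2)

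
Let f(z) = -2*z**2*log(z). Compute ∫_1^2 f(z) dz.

14/9 - 16*log(2)/3

Integrate by parts once (u = ln z, dv = -2*z**2 dz).
An antiderivative is F(z) = -2*z**3*(3*log(z) - 1)/9.
Then F(2) - F(1) = (16/9 - 16*log(2)/3) - (2/9) = 14/9 - 16*log(2)/3.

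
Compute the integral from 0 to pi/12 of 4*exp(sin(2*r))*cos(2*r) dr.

Let u = sin(2*r), so du = 2*cos(2*r) dr. When r = 0, u = 0; when r = pi/12, u = 1/2.
The integral becomes 2·∫ exp(u) du from 0 to 1/2, with antiderivative 2*exp(u).
Back in r: F(r) = 2*exp(sin(2*r)).
Then F(pi/12) - F(0) = (2*exp(1/2)) - (2) = -2 + 2*exp(1/2).

-2 + 2*exp(1/2)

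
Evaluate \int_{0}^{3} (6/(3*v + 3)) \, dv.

log(16)

Let u = 3*v + 3, so du = 3 dv. When v = 0, u = 3; when v = 3, u = 12.
The integral becomes 2·∫ 1/u du from 3 to 12, with antiderivative 2*log(u).
Back in v: F(v) = 2*log(3*v + 3).
Then F(3) - F(0) = (2*log(3) + 4*log(2)) - (log(9)) = log(16).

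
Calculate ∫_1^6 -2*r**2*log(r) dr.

Integrate by parts once (u = ln r, dv = -2*r**2 dr).
An antiderivative is F(r) = -2*r**3*(3*log(r) - 1)/9.
Then F(6) - F(1) = (-144*log(3) - 144*log(2) + 48) - (2/9) = -144*log(3) - 144*log(2) + 430/9.

-144*log(3) - 144*log(2) + 430/9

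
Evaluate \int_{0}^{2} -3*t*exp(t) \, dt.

-3*exp(2) - 3

Integrate by parts once (u = t, dv = -3*exp(t) dt).
An antiderivative is F(t) = (-3*t + 3)*exp(t).
Then F(2) - F(0) = (-3*exp(2)) - (3) = -3*exp(2) - 3.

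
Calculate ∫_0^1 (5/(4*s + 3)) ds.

An antiderivative is F(s) = 5*log(4*s + 3)/4.
Then F(1) - F(0) = (5*log(7)/4) - (5*log(3)/4) = -5*log(3)/4 + 5*log(7)/4.

-5*log(3)/4 + 5*log(7)/4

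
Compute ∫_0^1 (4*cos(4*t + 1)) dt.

Let u = 4*t + 1, so du = 4 dt. When t = 0, u = 1; when t = 1, u = 5.
The integral becomes ∫ cos(u) du from 1 to 5, with antiderivative sin(u).
Back in t: F(t) = sin(4*t + 1).
Then F(1) - F(0) = (sin(5)) - (sin(1)) = sin(5) - sin(1).

sin(5) - sin(1)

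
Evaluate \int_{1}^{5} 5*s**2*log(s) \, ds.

-620/9 + 625*log(5)/3

Integrate by parts once (u = ln s, dv = 5*s**2 ds).
An antiderivative is F(s) = 5*s**3*(3*log(s) - 1)/9.
Then F(5) - F(1) = (-625/9 + 625*log(5)/3) - (-5/9) = -620/9 + 625*log(5)/3.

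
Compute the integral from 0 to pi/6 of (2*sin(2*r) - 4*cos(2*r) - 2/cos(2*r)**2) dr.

An antiderivative is F(r) = -2*sin(2*r) - cos(2*r) - tan(2*r).
Then F(pi/6) - F(0) = (-2*sqrt(3) - 1/2) - (-1) = 1/2 - 2*sqrt(3).

1/2 - 2*sqrt(3)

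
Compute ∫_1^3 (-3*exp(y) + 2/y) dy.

-3*exp(3) + log(9) + 3*exp(1)

An antiderivative is F(y) = -3*exp(y) + 2*log(y).
Then F(3) - F(1) = (-3*exp(3) + log(9)) - (-3*exp(1)) = -3*exp(3) + log(9) + 3*exp(1).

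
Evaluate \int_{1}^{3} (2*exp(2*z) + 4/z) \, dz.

-exp(2) + log(81) + exp(6)

An antiderivative is F(z) = exp(2*z) + 4*log(z).
Then F(3) - F(1) = (log(81) + exp(6)) - (exp(2)) = -exp(2) + log(81) + exp(6).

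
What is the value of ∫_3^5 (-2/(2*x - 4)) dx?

-log(3)

An antiderivative is F(x) = -log(2*x - 4).
Then F(5) - F(3) = (-log(6)) - (-log(2)) = -log(3).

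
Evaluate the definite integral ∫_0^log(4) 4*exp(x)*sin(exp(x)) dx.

Let u = exp(x), so du = exp(x) dx. When x = 0, u = 1; when x = log(4), u = 4.
The integral becomes 4·∫ sin(u) du from 1 to 4, with antiderivative -4*cos(u).
Back in x: F(x) = -4*cos(exp(x)).
Then F(log(4)) - F(0) = (-4*cos(4)) - (-4*cos(1)) = 4*cos(1) - 4*cos(4).

4*cos(1) - 4*cos(4)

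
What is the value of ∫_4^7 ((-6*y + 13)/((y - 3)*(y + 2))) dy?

Factor the denominator: y**2 - y - 6 = (y + 2)(y - 3).
Partial fractions: (-6*y + 13)/((y - 3)*(y + 2)) = -5/(y + 2) - 1/(y - 3).
An antiderivative is F(y) = -log(y - 3) - 5*log(y + 2).
Then F(7) - F(4) = (-10*log(3) - 2*log(2)) - (-5*log(3) - 5*log(2)) = -5*log(3) + 3*log(2).

-5*log(3) + 3*log(2)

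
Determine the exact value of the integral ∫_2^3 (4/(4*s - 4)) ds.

An antiderivative is F(s) = log(4*s - 4).
Then F(3) - F(2) = (log(8)) - (log(4)) = log(2).

log(2)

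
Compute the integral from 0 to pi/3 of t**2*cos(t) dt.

Integrate by parts twice (u = t^2, dv = cos(t) dt).
An antiderivative is F(t) = t**2*sin(t) + 2*t*cos(t) - 2*sin(t).
Then F(pi/3) - F(0) = (-sqrt(3) + sqrt(3)*pi**2/18 + pi/3) - (0) = -sqrt(3) + sqrt(3)*pi**2/18 + pi/3.

-sqrt(3) + sqrt(3)*pi**2/18 + pi/3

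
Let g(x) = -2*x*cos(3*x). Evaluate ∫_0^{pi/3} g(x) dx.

4/9

Integrate by parts once (u = x, dv = -2*cos(3*x) dx).
An antiderivative is F(x) = -2*x*sin(3*x)/3 - 2*cos(3*x)/9.
Then F(pi/3) - F(0) = (2/9) - (-2/9) = 4/9.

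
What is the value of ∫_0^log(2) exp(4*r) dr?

Let u = exp(r), so du = exp(r) dr. When r = 0, u = 1; when r = log(2), u = 2.
The integral becomes ∫ u**3 du from 1 to 2, with antiderivative u**4/4.
Back in r: F(r) = exp(4*r)/4.
Then F(log(2)) - F(0) = (4) - (1/4) = 15/4.

15/4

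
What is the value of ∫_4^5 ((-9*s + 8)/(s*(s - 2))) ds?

-4*log(5) - 5*log(3) + 13*log(2)

Factor the denominator: s**2 - 2*s = s(s - 2).
Partial fractions: (-9*s + 8)/(s*(s - 2)) = -4/s - 5/(s - 2).
An antiderivative is F(s) = -4*log(s) - 5*log(s - 2).
Then F(5) - F(4) = (-4*log(5) - 5*log(3)) - (-13*log(2)) = -4*log(5) - 5*log(3) + 13*log(2).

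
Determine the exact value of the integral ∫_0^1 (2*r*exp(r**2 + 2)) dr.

-exp(2) + exp(3)

Let u = r**2 + 2, so du = 2*r dr. When r = 0, u = 2; when r = 1, u = 3.
The integral becomes ∫ exp(u) du from 2 to 3, with antiderivative exp(u).
Back in r: F(r) = exp(r**2 + 2).
Then F(1) - F(0) = (exp(3)) - (exp(2)) = -exp(2) + exp(3).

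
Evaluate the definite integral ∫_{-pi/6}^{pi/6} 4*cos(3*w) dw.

8/3

An antiderivative is F(w) = 4*sin(3*w)/3.
Then F(pi/6) - F(-pi/6) = (4/3) - (-4/3) = 8/3.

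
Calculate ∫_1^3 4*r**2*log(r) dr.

-104/9 + 36*log(3)

Integrate by parts once (u = ln r, dv = 4*r**2 dr).
An antiderivative is F(r) = 4*r**3*(3*log(r) - 1)/9.
Then F(3) - F(1) = (-12 + 36*log(3)) - (-4/9) = -104/9 + 36*log(3).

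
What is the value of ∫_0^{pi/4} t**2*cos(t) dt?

sqrt(2)*(-32 + pi**2 + 8*pi)/32

Integrate by parts twice (u = t^2, dv = cos(t) dt).
An antiderivative is F(t) = t**2*sin(t) + 2*t*cos(t) - 2*sin(t).
Then F(pi/4) - F(0) = (sqrt(2)*(-32 + pi**2 + 8*pi)/32) - (0) = sqrt(2)*(-32 + pi**2 + 8*pi)/32.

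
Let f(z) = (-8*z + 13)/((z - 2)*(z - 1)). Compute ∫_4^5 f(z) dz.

Factor the denominator: z**2 - 3*z + 2 = (z - 1)(z - 2).
Partial fractions: (-8*z + 13)/((z - 2)*(z - 1)) = -5/(z - 1) - 3/(z - 2).
An antiderivative is F(z) = -3*log(z - 2) - 5*log(z - 1).
Then F(5) - F(4) = (-10*log(2) - 3*log(3)) - (-5*log(3) - 3*log(2)) = -7*log(2) + 2*log(3).

-7*log(2) + 2*log(3)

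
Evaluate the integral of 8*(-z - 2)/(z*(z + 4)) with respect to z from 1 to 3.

Factor the denominator: z**2 + 4*z = (z + 4)z.
Partial fractions: 8*(-z - 2)/(z*(z + 4)) = -4/(z + 4) - 4/z.
An antiderivative is F(z) = -4*log(z) - 4*log(z + 4).
Then F(3) - F(1) = (-4*log(7) - 4*log(3)) - (-4*log(5)) = -4*log(7) - 4*log(3) + 4*log(5).

-4*log(7) - 4*log(3) + 4*log(5)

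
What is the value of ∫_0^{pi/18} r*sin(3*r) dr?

-sqrt(3)*pi/108 + 1/18

Integrate by parts once (u = r, dv = sin(3*r) dr).
An antiderivative is F(r) = -r*cos(3*r)/3 + sin(3*r)/9.
Then F(pi/18) - F(0) = (-sqrt(3)*pi/108 + 1/18) - (0) = -sqrt(3)*pi/108 + 1/18.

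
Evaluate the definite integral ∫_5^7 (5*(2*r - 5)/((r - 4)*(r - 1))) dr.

Factor the denominator: r**2 - 5*r + 4 = (r - 1)(r - 4).
Partial fractions: 5*(2*r - 5)/((r - 4)*(r - 1)) = 5/(r - 1) + 5/(r - 4).
An antiderivative is F(r) = 5*log(r - 4) + 5*log(r - 1).
Then F(7) - F(5) = (5*log(2) + 10*log(3)) - (10*log(2)) = -5*log(2) + 10*log(3).

-5*log(2) + 10*log(3)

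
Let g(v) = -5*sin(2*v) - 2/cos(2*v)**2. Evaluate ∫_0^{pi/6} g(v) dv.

-sqrt(3) - 5/4

An antiderivative is F(v) = 5*cos(2*v)/2 - tan(2*v).
Then F(pi/6) - F(0) = (5/4 - sqrt(3)) - (5/2) = -sqrt(3) - 5/4.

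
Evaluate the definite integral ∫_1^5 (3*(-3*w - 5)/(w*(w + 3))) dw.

Factor the denominator: w**2 + 3*w = (w + 3)w.
Partial fractions: 3*(-3*w - 5)/(w*(w + 3)) = -4/(w + 3) - 5/w.
An antiderivative is F(w) = -5*log(w) - 4*log(w + 3).
Then F(5) - F(1) = (-12*log(2) - 5*log(5)) - (-8*log(2)) = -5*log(5) - 4*log(2).

-5*log(5) - 4*log(2)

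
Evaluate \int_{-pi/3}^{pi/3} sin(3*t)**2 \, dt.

pi/3

Use the identity sin^2(3*t) = (1 - cos(6*t))/2.
An antiderivative is F(t) = t/2 - sin(6*t)/12.
Then F(pi/3) - F(-pi/3) = (pi/6) - (-pi/6) = pi/3.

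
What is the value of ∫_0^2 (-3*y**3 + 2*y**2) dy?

By the power rule, an antiderivative is F(y) = -3*y**4/4 + 2*y**3/3.
Then F(2) - F(0) = (-20/3) - (0) = -20/3.

-20/3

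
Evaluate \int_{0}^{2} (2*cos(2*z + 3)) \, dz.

Let u = 2*z + 3, so du = 2 dz. When z = 0, u = 3; when z = 2, u = 7.
The integral becomes ∫ cos(u) du from 3 to 7, with antiderivative sin(u).
Back in z: F(z) = sin(2*z + 3).
Then F(2) - F(0) = (sin(7)) - (sin(3)) = -sin(3) + sin(7).

-sin(3) + sin(7)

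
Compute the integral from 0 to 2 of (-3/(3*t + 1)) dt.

-log(7)

An antiderivative is F(t) = -log(3*t + 1).
Then F(2) - F(0) = (-log(7)) - (0) = -log(7).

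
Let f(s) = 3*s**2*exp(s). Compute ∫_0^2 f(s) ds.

-6 + 6*exp(2)

Integrate by parts twice (u = s^2, dv = 3*exp(s) ds).
An antiderivative is F(s) = (3*s**2 - 6*s + 6)*exp(s).
Then F(2) - F(0) = (6*exp(2)) - (6) = -6 + 6*exp(2).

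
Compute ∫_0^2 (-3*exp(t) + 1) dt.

An antiderivative is F(t) = t - 3*exp(t).
Then F(2) - F(0) = (2 - 3*exp(2)) - (-3) = 5 - 3*exp(2).

5 - 3*exp(2)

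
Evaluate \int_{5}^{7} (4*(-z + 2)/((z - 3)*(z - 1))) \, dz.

Factor the denominator: z**2 - 4*z + 3 = (z - 1)(z - 3).
Partial fractions: 4*(-z + 2)/((z - 3)*(z - 1)) = -2/(z - 1) - 2/(z - 3).
An antiderivative is F(z) = -2*log(z - 3) - 2*log(z - 1).
Then F(7) - F(5) = (-6*log(2) - 2*log(3)) - (-log(64)) = -log(9).

-log(9)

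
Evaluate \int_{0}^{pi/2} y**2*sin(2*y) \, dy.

-1/2 + pi**2/8

Integrate by parts twice (u = y^2, dv = sin(2*y) dy).
An antiderivative is F(y) = -y**2*cos(2*y)/2 + y*sin(2*y)/2 + cos(2*y)/4.
Then F(pi/2) - F(0) = (-1/4 + pi**2/8) - (1/4) = -1/2 + pi**2/8.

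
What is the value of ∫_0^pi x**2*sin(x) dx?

-4 + pi**2

Integrate by parts twice (u = x^2, dv = sin(x) dx).
An antiderivative is F(x) = -x**2*cos(x) + 2*x*sin(x) + 2*cos(x).
Then F(pi) - F(0) = (-2 + pi**2) - (2) = -4 + pi**2.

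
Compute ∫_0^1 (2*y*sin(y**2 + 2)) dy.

Let u = y**2 + 2, so du = 2*y dy. When y = 0, u = 2; when y = 1, u = 3.
The integral becomes ∫ sin(u) du from 2 to 3, with antiderivative -cos(u).
Back in y: F(y) = -cos(y**2 + 2).
Then F(1) - F(0) = (-cos(3)) - (-cos(2)) = cos(2) - cos(3).

cos(2) - cos(3)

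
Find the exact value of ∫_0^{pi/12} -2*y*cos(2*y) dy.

-sqrt(3)/4 - pi/24 + 1/2

Integrate by parts once (u = y, dv = -2*cos(2*y) dy).
An antiderivative is F(y) = -y*sin(2*y) - cos(2*y)/2.
Then F(pi/12) - F(0) = (-sqrt(3)/4 - pi/24) - (-1/2) = -sqrt(3)/4 - pi/24 + 1/2.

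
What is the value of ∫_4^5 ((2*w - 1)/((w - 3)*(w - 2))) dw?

-3*log(3) + 8*log(2)

Factor the denominator: w**2 - 5*w + 6 = (w - 2)(w - 3).
Partial fractions: (2*w - 1)/((w - 3)*(w - 2)) = -3/(w - 2) + 5/(w - 3).
An antiderivative is F(w) = 5*log(w - 3) - 3*log(w - 2).
Then F(5) - F(4) = (log(32/27)) - (-log(8)) = -3*log(3) + 8*log(2).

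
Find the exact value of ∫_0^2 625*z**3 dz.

Let u = 5*z, so du = 5 dz. When z = 0, u = 0; when z = 2, u = 10.
The integral becomes ∫ u**3 du from 0 to 10, with antiderivative u**4/4.
Back in z: F(z) = 625*z**4/4.
Then F(2) - F(0) = (2500) - (0) = 2500.

2500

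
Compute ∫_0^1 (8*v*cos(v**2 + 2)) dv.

-4*sin(2) + 4*sin(3)

Let u = v**2 + 2, so du = 2*v dv. When v = 0, u = 2; when v = 1, u = 3.
The integral becomes 4·∫ cos(u) du from 2 to 3, with antiderivative 4*sin(u).
Back in v: F(v) = 4*sin(v**2 + 2).
Then F(1) - F(0) = (4*sin(3)) - (4*sin(2)) = -4*sin(2) + 4*sin(3).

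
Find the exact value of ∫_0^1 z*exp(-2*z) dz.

Integrate by parts once (u = z, dv = exp(-2*z) dz).
An antiderivative is F(z) = (-2*z - 1)*exp(-2*z)/4.
Then F(1) - F(0) = (-3*exp(-2)/4) - (-1/4) = (-3 + exp(2))*exp(-2)/4.

(-3 + exp(2))*exp(-2)/4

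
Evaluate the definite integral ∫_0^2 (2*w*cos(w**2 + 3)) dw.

Let u = w**2 + 3, so du = 2*w dw. When w = 0, u = 3; when w = 2, u = 7.
The integral becomes ∫ cos(u) du from 3 to 7, with antiderivative sin(u).
Back in w: F(w) = sin(w**2 + 3).
Then F(2) - F(0) = (sin(7)) - (sin(3)) = -sin(3) + sin(7).

-sin(3) + sin(7)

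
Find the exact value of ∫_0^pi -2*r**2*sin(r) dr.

8 - 2*pi**2

Integrate by parts twice (u = r^2, dv = -2*sin(r) dr).
An antiderivative is F(r) = 2*r**2*cos(r) - 4*r*sin(r) - 4*cos(r).
Then F(pi) - F(0) = (4 - 2*pi**2) - (-4) = 8 - 2*pi**2.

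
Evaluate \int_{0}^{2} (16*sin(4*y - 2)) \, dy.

Let u = 4*y - 2, so du = 4 dy. When y = 0, u = -2; when y = 2, u = 6.
The integral becomes 4·∫ sin(u) du from -2 to 6, with antiderivative -4*cos(u).
Back in y: F(y) = -4*cos(4*y - 2).
Then F(2) - F(0) = (-4*cos(6)) - (-4*cos(2)) = -4*cos(6) + 4*cos(2).

-4*cos(6) + 4*cos(2)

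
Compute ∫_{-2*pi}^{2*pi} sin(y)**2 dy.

2*pi

Use the identity sin^2(y) = (1 - cos(2*y))/2.
An antiderivative is F(y) = y/2 - sin(2*y)/4.
Then F(2*pi) - F(-2*pi) = (pi) - (-pi) = 2*pi.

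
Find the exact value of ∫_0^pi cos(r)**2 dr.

Use the identity cos^2(r) = (1 + cos(2*r))/2.
An antiderivative is F(r) = r/2 + sin(2*r)/4.
Then F(pi) - F(0) = (pi/2) - (0) = pi/2.

pi/2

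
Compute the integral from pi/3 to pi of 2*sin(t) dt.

3

An antiderivative is F(t) = -2*cos(t).
Then F(pi) - F(pi/3) = (2) - (-1) = 3.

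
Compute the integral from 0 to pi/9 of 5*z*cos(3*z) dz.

-5/18 + 5*sqrt(3)*pi/54

Integrate by parts once (u = z, dv = 5*cos(3*z) dz).
An antiderivative is F(z) = 5*z*sin(3*z)/3 + 5*cos(3*z)/9.
Then F(pi/9) - F(0) = (5/18 + 5*sqrt(3)*pi/54) - (5/9) = -5/18 + 5*sqrt(3)*pi/54.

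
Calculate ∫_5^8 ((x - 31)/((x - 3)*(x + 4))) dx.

Factor the denominator: x**2 + x - 12 = (x + 4)(x - 3).
Partial fractions: (x - 31)/((x - 3)*(x + 4)) = 5/(x + 4) - 4/(x - 3).
An antiderivative is F(x) = -4*log(x - 3) + 5*log(x + 4).
Then F(8) - F(5) = (-4*log(5) + 5*log(3) + 10*log(2)) - (-4*log(2) + 10*log(3)) = -4*log(5) - 5*log(3) + 14*log(2).

-4*log(5) - 5*log(3) + 14*log(2)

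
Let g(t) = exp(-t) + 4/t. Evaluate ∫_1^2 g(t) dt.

-exp(-2) + exp(-1) + 4*log(2)

An antiderivative is F(t) = 4*log(t) - exp(-t).
Then F(2) - F(1) = (-exp(-2) + 4*log(2)) - (-exp(-1)) = -exp(-2) + exp(-1) + 4*log(2).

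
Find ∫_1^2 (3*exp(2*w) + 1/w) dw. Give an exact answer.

-3*exp(2)/2 + log(2) + 3*exp(4)/2

An antiderivative is F(w) = 3*exp(2*w)/2 + log(w).
Then F(2) - F(1) = (log(2) + 3*exp(4)/2) - (3*exp(2)/2) = -3*exp(2)/2 + log(2) + 3*exp(4)/2.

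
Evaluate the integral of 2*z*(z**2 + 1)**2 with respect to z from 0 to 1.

7/3

Let u = z**2 + 1, so du = 2*z dz. When z = 0, u = 1; when z = 1, u = 2.
The integral becomes ∫ u**2 du from 1 to 2, with antiderivative u**3/3.
Back in z: F(z) = (z**2 + 1)**3/3.
Then F(1) - F(0) = (8/3) - (1/3) = 7/3.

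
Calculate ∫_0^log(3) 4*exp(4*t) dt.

80

Let u = exp(t), so du = exp(t) dt. When t = 0, u = 1; when t = log(3), u = 3.
The integral becomes 4·∫ u**3 du from 1 to 3, with antiderivative u**4.
Back in t: F(t) = exp(4*t).
Then F(log(3)) - F(0) = (81) - (1) = 80.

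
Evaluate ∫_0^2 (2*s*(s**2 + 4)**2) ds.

448/3

Let u = s**2 + 4, so du = 2*s ds. When s = 0, u = 4; when s = 2, u = 8.
The integral becomes ∫ u**2 du from 4 to 8, with antiderivative u**3/3.
Back in s: F(s) = (s**2 + 4)**3/3.
Then F(2) - F(0) = (512/3) - (64/3) = 448/3.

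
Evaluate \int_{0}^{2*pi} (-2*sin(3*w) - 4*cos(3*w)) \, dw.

0

An antiderivative is F(w) = -4*sin(3*w)/3 + 2*cos(3*w)/3.
Then F(2*pi) - F(0) = (2/3) - (2/3) = 0.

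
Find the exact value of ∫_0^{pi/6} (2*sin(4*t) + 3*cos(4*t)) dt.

An antiderivative is F(t) = 3*sin(4*t)/4 - cos(4*t)/2.
Then F(pi/6) - F(0) = (1/4 + 3*sqrt(3)/8) - (-1/2) = 3*sqrt(3)/8 + 3/4.

3*sqrt(3)/8 + 3/4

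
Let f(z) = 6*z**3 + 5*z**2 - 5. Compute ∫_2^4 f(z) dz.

1330/3

By the power rule, an antiderivative is F(z) = 3*z**4/2 + 5*z**3/3 - 5*z.
Then F(4) - F(2) = (1412/3) - (82/3) = 1330/3.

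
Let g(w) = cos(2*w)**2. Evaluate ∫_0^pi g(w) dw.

pi/2

Use the identity cos^2(2*w) = (1 + cos(4*w))/2.
An antiderivative is F(w) = w/2 + sin(4*w)/8.
Then F(pi) - F(0) = (pi/2) - (0) = pi/2.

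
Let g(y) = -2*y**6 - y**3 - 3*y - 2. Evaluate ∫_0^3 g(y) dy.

By the power rule, an antiderivative is F(y) = -2*y**7/7 - y**4/4 - 3*y**2/2 - 2*y.
Then F(3) - F(0) = (-18609/28) - (0) = -18609/28.

-18609/28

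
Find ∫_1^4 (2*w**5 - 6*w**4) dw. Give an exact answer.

687/5

By the power rule, an antiderivative is F(w) = w**6/3 - 6*w**5/5.
Then F(4) - F(1) = (2048/15) - (-13/15) = 687/5.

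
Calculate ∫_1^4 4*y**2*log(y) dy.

-28 + 512*log(2)/3

Integrate by parts once (u = ln y, dv = 4*y**2 dy).
An antiderivative is F(y) = 4*y**3*(3*log(y) - 1)/9.
Then F(4) - F(1) = (-256/9 + 512*log(2)/3) - (-4/9) = -28 + 512*log(2)/3.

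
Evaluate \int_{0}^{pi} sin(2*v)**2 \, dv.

pi/2

Use the identity sin^2(2*v) = (1 - cos(4*v))/2.
An antiderivative is F(v) = v/2 - sin(4*v)/8.
Then F(pi) - F(0) = (pi/2) - (0) = pi/2.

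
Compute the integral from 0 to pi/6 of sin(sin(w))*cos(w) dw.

1 - cos(1/2)

Let u = sin(w), so du = cos(w) dw. When w = 0, u = 0; when w = pi/6, u = 1/2.
The integral becomes ∫ sin(u) du from 0 to 1/2, with antiderivative -cos(u).
Back in w: F(w) = -cos(sin(w)).
Then F(pi/6) - F(0) = (-cos(1/2)) - (-1) = 1 - cos(1/2).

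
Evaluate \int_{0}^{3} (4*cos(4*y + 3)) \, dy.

Let u = 4*y + 3, so du = 4 dy. When y = 0, u = 3; when y = 3, u = 15.
The integral becomes ∫ cos(u) du from 3 to 15, with antiderivative sin(u).
Back in y: F(y) = sin(4*y + 3).
Then F(3) - F(0) = (sin(15)) - (sin(3)) = -sin(3) + sin(15).

-sin(3) + sin(15)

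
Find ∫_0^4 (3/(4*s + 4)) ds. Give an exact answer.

3*log(5)/4

An antiderivative is F(s) = 3*log(4*s + 4)/4.
Then F(4) - F(0) = (3*log(20)/4) - (3*log(2)/2) = 3*log(5)/4.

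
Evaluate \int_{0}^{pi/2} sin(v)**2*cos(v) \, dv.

Let u = sin(v), so du = cos(v) dv. When v = 0, u = 0; when v = pi/2, u = 1.
The integral becomes ∫ u**2 du from 0 to 1, with antiderivative u**3/3.
Back in v: F(v) = sin(v)**3/3.
Then F(pi/2) - F(0) = (1/3) - (0) = 1/3.

1/3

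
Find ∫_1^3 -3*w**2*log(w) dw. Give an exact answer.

Integrate by parts once (u = ln w, dv = -3*w**2 dw).
An antiderivative is F(w) = -w**3*(3*log(w) - 1)/3.
Then F(3) - F(1) = (9 - 27*log(3)) - (1/3) = 26/3 - 27*log(3).

26/3 - 27*log(3)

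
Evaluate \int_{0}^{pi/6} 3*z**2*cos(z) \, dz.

-3 + pi**2/24 + sqrt(3)*pi/2

Integrate by parts twice (u = z^2, dv = 3*cos(z) dz).
An antiderivative is F(z) = 3*z**2*sin(z) + 6*z*cos(z) - 6*sin(z).
Then F(pi/6) - F(0) = (-3 + pi**2/24 + sqrt(3)*pi/2) - (0) = -3 + pi**2/24 + sqrt(3)*pi/2.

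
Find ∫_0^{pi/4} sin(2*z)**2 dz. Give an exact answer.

pi/8

Use the identity sin^2(2*z) = (1 - cos(4*z))/2.
An antiderivative is F(z) = z/2 - sin(4*z)/8.
Then F(pi/4) - F(0) = (pi/8) - (0) = pi/8.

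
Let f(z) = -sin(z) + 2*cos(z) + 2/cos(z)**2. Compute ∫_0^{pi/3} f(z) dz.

An antiderivative is F(z) = 2*sin(z) + cos(z) + 2*tan(z).
Then F(pi/3) - F(0) = (1/2 + 3*sqrt(3)) - (1) = -1/2 + 3*sqrt(3).

-1/2 + 3*sqrt(3)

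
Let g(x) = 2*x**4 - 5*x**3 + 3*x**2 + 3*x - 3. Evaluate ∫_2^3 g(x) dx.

By the power rule, an antiderivative is F(x) = 2*x**5/5 - 5*x**4/4 + x**3 + 3*x**2/2 - 3*x.
Then F(3) - F(2) = (549/20) - (4/5) = 533/20.

533/20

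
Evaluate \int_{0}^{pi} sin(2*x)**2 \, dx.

pi/2

Use the identity sin^2(2*x) = (1 - cos(4*x))/2.
An antiderivative is F(x) = x/2 - sin(4*x)/8.
Then F(pi) - F(0) = (pi/2) - (0) = pi/2.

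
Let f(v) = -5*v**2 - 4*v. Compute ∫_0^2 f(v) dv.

-64/3

By the power rule, an antiderivative is F(v) = -5*v**3/3 - 2*v**2.
Then F(2) - F(0) = (-64/3) - (0) = -64/3.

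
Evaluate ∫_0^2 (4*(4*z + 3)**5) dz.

Let u = 4*z + 3, so du = 4 dz. When z = 0, u = 3; when z = 2, u = 11.
The integral becomes ∫ u**5 du from 3 to 11, with antiderivative u**6/6.
Back in z: F(z) = (4*z + 3)**6/6.
Then F(2) - F(0) = (1771561/6) - (243/2) = 885416/3.

885416/3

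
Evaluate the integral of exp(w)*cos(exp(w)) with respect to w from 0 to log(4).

Let u = exp(w), so du = exp(w) dw. When w = 0, u = 1; when w = log(4), u = 4.
The integral becomes ∫ cos(u) du from 1 to 4, with antiderivative sin(u).
Back in w: F(w) = sin(exp(w)).
Then F(log(4)) - F(0) = (sin(4)) - (sin(1)) = -sin(1) + sin(4).

-sin(1) + sin(4)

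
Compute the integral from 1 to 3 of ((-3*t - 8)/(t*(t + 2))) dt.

-5*log(3) + log(5)

Factor the denominator: t**2 + 2*t = (t + 2)t.
Partial fractions: (-3*t - 8)/(t*(t + 2)) = 1/(t + 2) - 4/t.
An antiderivative is F(t) = -4*log(t) + log(t + 2).
Then F(3) - F(1) = (log(5/81)) - (log(3)) = -5*log(3) + log(5).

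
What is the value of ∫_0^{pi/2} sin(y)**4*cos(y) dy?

Let u = sin(y), so du = cos(y) dy. When y = 0, u = 0; when y = pi/2, u = 1.
The integral becomes ∫ u**4 du from 0 to 1, with antiderivative u**5/5.
Back in y: F(y) = sin(y)**5/5.
Then F(pi/2) - F(0) = (1/5) - (0) = 1/5.

1/5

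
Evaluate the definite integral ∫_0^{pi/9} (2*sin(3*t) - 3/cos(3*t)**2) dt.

An antiderivative is F(t) = -2*cos(3*t)/3 - tan(3*t).
Then F(pi/9) - F(0) = (-sqrt(3) - 1/3) - (-2/3) = 1/3 - sqrt(3).

1/3 - sqrt(3)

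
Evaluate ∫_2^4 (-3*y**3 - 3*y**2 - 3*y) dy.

By the power rule, an antiderivative is F(y) = -3*y**4/4 - y**3 - 3*y**2/2.
Then F(4) - F(2) = (-280) - (-26) = -254.

-254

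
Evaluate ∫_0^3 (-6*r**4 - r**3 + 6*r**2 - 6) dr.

By the power rule, an antiderivative is F(r) = -6*r**5/5 - r**4/4 + 2*r**3 - 6*r.
Then F(3) - F(0) = (-5517/20) - (0) = -5517/20.

-5517/20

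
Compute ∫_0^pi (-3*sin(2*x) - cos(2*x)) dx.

An antiderivative is F(x) = -sin(2*x)/2 + 3*cos(2*x)/2.
Then F(pi) - F(0) = (3/2) - (3/2) = 0.

0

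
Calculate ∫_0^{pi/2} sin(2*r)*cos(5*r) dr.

-2/21

Use the identity sin(2*r)cos(5*r) = [sin(7*r) + sin(-3*r)]/2.
An antiderivative is F(r) = cos(3*r)/6 - cos(7*r)/14.
Then F(pi/2) - F(0) = (0) - (2/21) = -2/21.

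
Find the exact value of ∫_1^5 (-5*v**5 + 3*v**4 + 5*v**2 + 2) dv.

-163964/15

By the power rule, an antiderivative is F(v) = -5*v**6/6 + 3*v**5/5 + 5*v**3/3 + 2*v.
Then F(5) - F(1) = (-21855/2) - (103/30) = -163964/15.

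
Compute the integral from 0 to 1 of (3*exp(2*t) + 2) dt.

An antiderivative is F(t) = 3*exp(2*t)/2 + 2*t.
Then F(1) - F(0) = (2 + 3*exp(2)/2) - (3/2) = 1/2 + 3*exp(2)/2.

1/2 + 3*exp(2)/2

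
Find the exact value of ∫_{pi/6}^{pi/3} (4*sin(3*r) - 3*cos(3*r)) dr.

7/3

An antiderivative is F(r) = -sin(3*r) - 4*cos(3*r)/3.
Then F(pi/3) - F(pi/6) = (4/3) - (-1) = 7/3.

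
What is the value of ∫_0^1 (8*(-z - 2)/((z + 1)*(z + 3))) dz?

Factor the denominator: z**2 + 4*z + 3 = (z + 3)(z + 1).
Partial fractions: 8*(-z - 2)/((z + 1)*(z + 3)) = -4/(z + 3) - 4/(z + 1).
An antiderivative is F(z) = -4*log(z + 1) - 4*log(z + 3).
Then F(1) - F(0) = (-12*log(2)) - (-log(81)) = -12*log(2) + 4*log(3).

-12*log(2) + 4*log(3)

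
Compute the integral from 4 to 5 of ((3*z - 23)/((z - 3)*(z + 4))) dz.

-17*log(2) + 10*log(3)

Factor the denominator: z**2 + z - 12 = (z + 4)(z - 3).
Partial fractions: (3*z - 23)/((z - 3)*(z + 4)) = 5/(z + 4) - 2/(z - 3).
An antiderivative is F(z) = -2*log(z - 3) + 5*log(z + 4).
Then F(5) - F(4) = (-2*log(2) + 10*log(3)) - (15*log(2)) = -17*log(2) + 10*log(3).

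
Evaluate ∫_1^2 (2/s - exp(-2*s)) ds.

An antiderivative is F(s) = 2*log(s) + exp(-2*s)/2.
Then F(2) - F(1) = (exp(-4)/2 + 2*log(2)) - (exp(-2)/2) = (-exp(2) + 1 + 4*exp(4)*log(2))*exp(-4)/2.

(-exp(2) + 1 + 4*exp(4)*log(2))*exp(-4)/2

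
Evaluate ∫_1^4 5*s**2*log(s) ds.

-35 + 640*log(2)/3

Integrate by parts once (u = ln s, dv = 5*s**2 ds).
An antiderivative is F(s) = 5*s**3*(3*log(s) - 1)/9.
Then F(4) - F(1) = (-320/9 + 640*log(2)/3) - (-5/9) = -35 + 640*log(2)/3.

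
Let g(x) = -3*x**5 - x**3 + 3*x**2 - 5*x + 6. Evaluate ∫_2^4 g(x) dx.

-2038

By the power rule, an antiderivative is F(x) = -x**6/2 - x**4/4 + x**3 - 5*x**2/2 + 6*x.
Then F(4) - F(2) = (-2064) - (-26) = -2038.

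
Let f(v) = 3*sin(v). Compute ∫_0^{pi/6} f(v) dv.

An antiderivative is F(v) = -3*cos(v).
Then F(pi/6) - F(0) = (-3*sqrt(3)/2) - (-3) = 3 - 3*sqrt(3)/2.

3 - 3*sqrt(3)/2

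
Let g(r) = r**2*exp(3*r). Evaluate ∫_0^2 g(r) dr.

Integrate by parts twice (u = r^2, dv = exp(3*r) dr).
An antiderivative is F(r) = (9*r**2 - 6*r + 2)*exp(3*r)/27.
Then F(2) - F(0) = (26*exp(6)/27) - (2/27) = -2/27 + 26*exp(6)/27.

-2/27 + 26*exp(6)/27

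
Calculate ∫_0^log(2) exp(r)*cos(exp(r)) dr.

-sin(1) + sin(2)

Let u = exp(r), so du = exp(r) dr. When r = 0, u = 1; when r = log(2), u = 2.
The integral becomes ∫ cos(u) du from 1 to 2, with antiderivative sin(u).
Back in r: F(r) = sin(exp(r)).
Then F(log(2)) - F(0) = (sin(2)) - (sin(1)) = -sin(1) + sin(2).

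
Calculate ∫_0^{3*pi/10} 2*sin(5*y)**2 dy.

Use the identity sin^2(5*y) = (1 - cos(10*y))/2.
An antiderivative is F(y) = y - sin(10*y)/10.
Then F(3*pi/10) - F(0) = (3*pi/10) - (0) = 3*pi/10.

3*pi/10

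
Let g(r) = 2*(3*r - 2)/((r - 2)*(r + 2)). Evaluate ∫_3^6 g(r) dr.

-4*log(5) + 16*log(2)

Factor the denominator: r**2 - 4 = (r + 2)(r - 2).
Partial fractions: 2*(3*r - 2)/((r - 2)*(r + 2)) = 4/(r + 2) + 2/(r - 2).
An antiderivative is F(r) = 2*log(r - 2) + 4*log(r + 2).
Then F(6) - F(3) = (16*log(2)) - (4*log(5)) = -4*log(5) + 16*log(2).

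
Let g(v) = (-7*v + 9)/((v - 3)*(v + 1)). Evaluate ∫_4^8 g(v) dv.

-8*log(3) + log(5)

Factor the denominator: v**2 - 2*v - 3 = (v + 1)(v - 3).
Partial fractions: (-7*v + 9)/((v - 3)*(v + 1)) = -4/(v + 1) - 3/(v - 3).
An antiderivative is F(v) = -3*log(v - 3) - 4*log(v + 1).
Then F(8) - F(4) = (-8*log(3) - 3*log(5)) - (-4*log(5)) = -8*log(3) + log(5).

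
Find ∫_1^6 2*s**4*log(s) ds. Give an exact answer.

Integrate by parts once (u = ln s, dv = 2*s**4 ds).
An antiderivative is F(s) = 2*s**5*(5*log(s) - 1)/25.
Then F(6) - F(1) = (-15552/25 + 15552*log(6)/5) - (-2/25) = -622 + 15552*log(6)/5.

-622 + 15552*log(6)/5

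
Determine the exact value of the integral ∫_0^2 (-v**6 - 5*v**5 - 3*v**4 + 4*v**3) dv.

-7856/105

By the power rule, an antiderivative is F(v) = -v**7/7 - 5*v**6/6 - 3*v**5/5 + v**4.
Then F(2) - F(0) = (-7856/105) - (0) = -7856/105.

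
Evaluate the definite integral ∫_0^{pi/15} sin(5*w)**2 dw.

-sqrt(3)/40 + pi/30

Use the identity sin^2(5*w) = (1 - cos(10*w))/2.
An antiderivative is F(w) = w/2 - sin(10*w)/20.
Then F(pi/15) - F(0) = (-sqrt(3)/40 + pi/30) - (0) = -sqrt(3)/40 + pi/30.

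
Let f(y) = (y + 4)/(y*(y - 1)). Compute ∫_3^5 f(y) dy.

Factor the denominator: y**2 - y = y(y - 1).
Partial fractions: (y + 4)/(y*(y - 1)) = -4/y + 5/(y - 1).
An antiderivative is F(y) = -4*log(y) + 5*log(y - 1).
Then F(5) - F(3) = (-4*log(5) + 10*log(2)) - (log(32/81)) = -4*log(5) + 5*log(2) + 4*log(3).

-4*log(5) + 5*log(2) + 4*log(3)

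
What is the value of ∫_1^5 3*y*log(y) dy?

-18 + 75*log(5)/2

Integrate by parts once (u = ln y, dv = 3*y dy).
An antiderivative is F(y) = 3*y**2*(2*log(y) - 1)/4.
Then F(5) - F(1) = (-75/4 + 75*log(5)/2) - (-3/4) = -18 + 75*log(5)/2.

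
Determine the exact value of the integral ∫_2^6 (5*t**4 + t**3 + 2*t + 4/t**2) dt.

By the power rule, an antiderivative is F(t) = t**5 + t**4/4 + t**2 - 4/t.
Then F(6) - F(2) = (24406/3) - (38) = 24292/3.

24292/3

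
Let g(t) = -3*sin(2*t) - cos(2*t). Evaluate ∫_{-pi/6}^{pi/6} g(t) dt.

An antiderivative is F(t) = -sin(2*t)/2 + 3*cos(2*t)/2.
Then F(pi/6) - F(-pi/6) = (3/4 - sqrt(3)/4) - (sqrt(3)/4 + 3/4) = -sqrt(3)/2.

-sqrt(3)/2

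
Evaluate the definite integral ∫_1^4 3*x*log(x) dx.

Integrate by parts once (u = ln x, dv = 3*x dx).
An antiderivative is F(x) = 3*x**2*(2*log(x) - 1)/4.
Then F(4) - F(1) = (-12 + 48*log(2)) - (-3/4) = -45/4 + 48*log(2).

-45/4 + 48*log(2)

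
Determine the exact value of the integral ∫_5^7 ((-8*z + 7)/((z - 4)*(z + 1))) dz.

Factor the denominator: z**2 - 3*z - 4 = (z + 1)(z - 4).
Partial fractions: (-8*z + 7)/((z - 4)*(z + 1)) = -3/(z + 1) - 5/(z - 4).
An antiderivative is F(z) = -5*log(z - 4) - 3*log(z + 1).
Then F(7) - F(5) = (-9*log(2) - 5*log(3)) - (-3*log(3) - 3*log(2)) = -6*log(2) - 2*log(3).

-6*log(2) - 2*log(3)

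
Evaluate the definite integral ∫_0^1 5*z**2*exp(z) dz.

Integrate by parts twice (u = z^2, dv = 5*exp(z) dz).
An antiderivative is F(z) = (5*z**2 - 10*z + 10)*exp(z).
Then F(1) - F(0) = (5*E) - (10) = -10 + 5*E.

-10 + 5*E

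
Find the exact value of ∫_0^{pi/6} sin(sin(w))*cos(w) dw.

Let u = sin(w), so du = cos(w) dw. When w = 0, u = 0; when w = pi/6, u = 1/2.
The integral becomes ∫ sin(u) du from 0 to 1/2, with antiderivative -cos(u).
Back in w: F(w) = -cos(sin(w)).
Then F(pi/6) - F(0) = (-cos(1/2)) - (-1) = 1 - cos(1/2).

1 - cos(1/2)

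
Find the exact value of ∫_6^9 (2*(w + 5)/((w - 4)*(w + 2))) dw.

-log(11) + 3*log(5)

Factor the denominator: w**2 - 2*w - 8 = (w + 2)(w - 4).
Partial fractions: 2*(w + 5)/((w - 4)*(w + 2)) = -1/(w + 2) + 3/(w - 4).
An antiderivative is F(w) = 3*log(w - 4) - log(w + 2).
Then F(9) - F(6) = (-log(11) + 3*log(5)) - (0) = -log(11) + 3*log(5).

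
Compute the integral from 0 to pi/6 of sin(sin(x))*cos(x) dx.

Let u = sin(x), so du = cos(x) dx. When x = 0, u = 0; when x = pi/6, u = 1/2.
The integral becomes ∫ sin(u) du from 0 to 1/2, with antiderivative -cos(u).
Back in x: F(x) = -cos(sin(x)).
Then F(pi/6) - F(0) = (-cos(1/2)) - (-1) = 1 - cos(1/2).

1 - cos(1/2)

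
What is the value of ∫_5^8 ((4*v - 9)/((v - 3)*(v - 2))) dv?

-2*log(2) + 3*log(5)

Factor the denominator: v**2 - 5*v + 6 = (v - 2)(v - 3).
Partial fractions: (4*v - 9)/((v - 3)*(v - 2)) = 1/(v - 2) + 3/(v - 3).
An antiderivative is F(v) = 3*log(v - 3) + log(v - 2).
Then F(8) - F(5) = (log(2) + log(3) + 3*log(5)) - (log(24)) = -2*log(2) + 3*log(5).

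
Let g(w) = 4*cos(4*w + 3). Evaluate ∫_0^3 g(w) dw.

-sin(3) + sin(15)

Let u = 4*w + 3, so du = 4 dw. When w = 0, u = 3; when w = 3, u = 15.
The integral becomes ∫ cos(u) du from 3 to 15, with antiderivative sin(u).
Back in w: F(w) = sin(4*w + 3).
Then F(3) - F(0) = (sin(15)) - (sin(3)) = -sin(3) + sin(15).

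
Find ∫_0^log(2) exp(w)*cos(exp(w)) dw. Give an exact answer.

-sin(1) + sin(2)

Let u = exp(w), so du = exp(w) dw. When w = 0, u = 1; when w = log(2), u = 2.
The integral becomes ∫ cos(u) du from 1 to 2, with antiderivative sin(u).
Back in w: F(w) = sin(exp(w)).
Then F(log(2)) - F(0) = (sin(2)) - (sin(1)) = -sin(1) + sin(2).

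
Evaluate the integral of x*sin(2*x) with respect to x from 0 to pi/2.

Integrate by parts once (u = x, dv = sin(2*x) dx).
An antiderivative is F(x) = -x*cos(2*x)/2 + sin(2*x)/4.
Then F(pi/2) - F(0) = (pi/4) - (0) = pi/4.

pi/4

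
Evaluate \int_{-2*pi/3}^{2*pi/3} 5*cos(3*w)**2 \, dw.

10*pi/3

Use the identity cos^2(3*w) = (1 + cos(6*w))/2.
An antiderivative is F(w) = 5*w/2 + 5*sin(6*w)/12.
Then F(2*pi/3) - F(-2*pi/3) = (5*pi/3) - (-5*pi/3) = 10*pi/3.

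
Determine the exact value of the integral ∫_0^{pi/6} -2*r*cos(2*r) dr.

-sqrt(3)*pi/12 + 1/4

Integrate by parts once (u = r, dv = -2*cos(2*r) dr).
An antiderivative is F(r) = -r*sin(2*r) - cos(2*r)/2.
Then F(pi/6) - F(0) = (-sqrt(3)*pi/12 - 1/4) - (-1/2) = -sqrt(3)*pi/12 + 1/4.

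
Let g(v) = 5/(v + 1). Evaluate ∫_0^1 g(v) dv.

log(32)

An antiderivative is F(v) = 5*log(v + 1).
Then F(1) - F(0) = (log(32)) - (0) = log(32).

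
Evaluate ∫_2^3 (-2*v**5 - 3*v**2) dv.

By the power rule, an antiderivative is F(v) = -v**6/3 - v**3.
Then F(3) - F(2) = (-270) - (-88/3) = -722/3.

-722/3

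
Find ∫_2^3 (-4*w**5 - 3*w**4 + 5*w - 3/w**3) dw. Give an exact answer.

By the power rule, an antiderivative is F(w) = -2*w**6/3 - 3*w**5/5 + 5*w**2/2 + 3/(2*w**2).
Then F(3) - F(2) = (-9137/15) - (-6179/120) = -66917/120.

-66917/120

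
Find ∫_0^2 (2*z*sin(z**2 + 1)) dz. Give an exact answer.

Let u = z**2 + 1, so du = 2*z dz. When z = 0, u = 1; when z = 2, u = 5.
The integral becomes ∫ sin(u) du from 1 to 5, with antiderivative -cos(u).
Back in z: F(z) = -cos(z**2 + 1).
Then F(2) - F(0) = (-cos(5)) - (-cos(1)) = -cos(5) + cos(1).

-cos(5) + cos(1)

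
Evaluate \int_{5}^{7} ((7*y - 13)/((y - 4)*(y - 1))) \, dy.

Factor the denominator: y**2 - 5*y + 4 = (y - 1)(y - 4).
Partial fractions: (7*y - 13)/((y - 4)*(y - 1)) = 2/(y - 1) + 5/(y - 4).
An antiderivative is F(y) = 5*log(y - 4) + 2*log(y - 1).
Then F(7) - F(5) = (2*log(2) + 7*log(3)) - (log(16)) = -2*log(2) + 7*log(3).

-2*log(2) + 7*log(3)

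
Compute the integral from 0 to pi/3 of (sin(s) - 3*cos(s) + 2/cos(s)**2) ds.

An antiderivative is F(s) = -3*sin(s) - cos(s) + 2*tan(s).
Then F(pi/3) - F(0) = (-1/2 + sqrt(3)/2) - (-1) = 1/2 + sqrt(3)/2.

1/2 + sqrt(3)/2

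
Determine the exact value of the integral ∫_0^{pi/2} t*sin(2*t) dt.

Integrate by parts once (u = t, dv = sin(2*t) dt).
An antiderivative is F(t) = -t*cos(2*t)/2 + sin(2*t)/4.
Then F(pi/2) - F(0) = (pi/4) - (0) = pi/4.

pi/4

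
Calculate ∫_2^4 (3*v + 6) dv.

By the power rule, an antiderivative is F(v) = 3*v**2/2 + 6*v.
Then F(4) - F(2) = (48) - (18) = 30.

30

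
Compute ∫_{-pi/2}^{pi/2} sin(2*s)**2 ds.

Use the identity sin^2(2*s) = (1 - cos(4*s))/2.
An antiderivative is F(s) = s/2 - sin(4*s)/8.
Then F(pi/2) - F(-pi/2) = (pi/4) - (-pi/4) = pi/2.

pi/2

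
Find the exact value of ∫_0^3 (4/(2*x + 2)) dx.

An antiderivative is F(x) = 2*log(2*x + 2).
Then F(3) - F(0) = (log(64)) - (log(4)) = log(16).

log(16)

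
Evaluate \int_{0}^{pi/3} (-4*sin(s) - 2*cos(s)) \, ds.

-2 - sqrt(3)

An antiderivative is F(s) = -2*sin(s) + 4*cos(s).
Then F(pi/3) - F(0) = (2 - sqrt(3)) - (4) = -2 - sqrt(3).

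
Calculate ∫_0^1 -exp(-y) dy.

-1 + exp(-1)

An antiderivative is F(y) = exp(-y).
Then F(1) - F(0) = (exp(-1)) - (1) = -1 + exp(-1).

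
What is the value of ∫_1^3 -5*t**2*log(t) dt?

130/9 - 45*log(3)

Integrate by parts once (u = ln t, dv = -5*t**2 dt).
An antiderivative is F(t) = -5*t**3*(3*log(t) - 1)/9.
Then F(3) - F(1) = (15 - 45*log(3)) - (5/9) = 130/9 - 45*log(3).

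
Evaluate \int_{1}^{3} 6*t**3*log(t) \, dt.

-30 + 243*log(3)/2

Integrate by parts once (u = ln t, dv = 6*t**3 dt).
An antiderivative is F(t) = 3*t**4*(4*log(t) - 1)/8.
Then F(3) - F(1) = (-243/8 + 243*log(3)/2) - (-3/8) = -30 + 243*log(3)/2.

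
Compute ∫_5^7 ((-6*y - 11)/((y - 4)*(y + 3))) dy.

-5*log(3) - log(5) + 2*log(2)

Factor the denominator: y**2 - y - 12 = (y + 3)(y - 4).
Partial fractions: (-6*y - 11)/((y - 4)*(y + 3)) = -1/(y + 3) - 5/(y - 4).
An antiderivative is F(y) = -5*log(y - 4) - log(y + 3).
Then F(7) - F(5) = (-5*log(3) - log(5) - log(2)) - (-log(8)) = -5*log(3) - log(5) + 2*log(2).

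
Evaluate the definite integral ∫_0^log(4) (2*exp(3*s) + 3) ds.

6*log(2) + 42

An antiderivative is F(s) = 2*exp(3*s)/3 + 3*s.
Then F(log(4)) - F(0) = (log(64) + 128/3) - (2/3) = 6*log(2) + 42.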